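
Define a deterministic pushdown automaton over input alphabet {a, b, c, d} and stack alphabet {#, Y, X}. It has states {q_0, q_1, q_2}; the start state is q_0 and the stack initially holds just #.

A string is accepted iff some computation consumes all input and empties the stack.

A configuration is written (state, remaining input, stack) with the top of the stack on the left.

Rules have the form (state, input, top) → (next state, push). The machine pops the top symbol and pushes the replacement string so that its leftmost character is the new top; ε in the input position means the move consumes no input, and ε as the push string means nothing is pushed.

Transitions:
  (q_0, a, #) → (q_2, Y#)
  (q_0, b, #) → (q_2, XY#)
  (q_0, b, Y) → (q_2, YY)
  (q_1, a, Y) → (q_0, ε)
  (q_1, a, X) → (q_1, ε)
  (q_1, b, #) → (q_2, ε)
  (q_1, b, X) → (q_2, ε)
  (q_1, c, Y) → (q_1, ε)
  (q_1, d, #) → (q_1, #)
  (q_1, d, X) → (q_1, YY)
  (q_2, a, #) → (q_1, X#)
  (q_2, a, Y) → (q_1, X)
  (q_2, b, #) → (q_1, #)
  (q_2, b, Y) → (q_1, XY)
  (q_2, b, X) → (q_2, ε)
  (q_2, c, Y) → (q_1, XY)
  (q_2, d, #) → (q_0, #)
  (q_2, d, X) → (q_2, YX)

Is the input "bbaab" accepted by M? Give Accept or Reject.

(q_0, bbaab, #)
  read b, top #: go to q_2, push XY# → (q_2, baab, XY#)
  read b, top X: go to q_2, push ε → (q_2, aab, Y#)
  read a, top Y: go to q_1, push X → (q_1, ab, X#)
  read a, top X: go to q_1, push ε → (q_1, b, #)
  read b, top #: go to q_2, push ε → (q_2, ε, ε)
All input consumed and the stack is empty.

Accept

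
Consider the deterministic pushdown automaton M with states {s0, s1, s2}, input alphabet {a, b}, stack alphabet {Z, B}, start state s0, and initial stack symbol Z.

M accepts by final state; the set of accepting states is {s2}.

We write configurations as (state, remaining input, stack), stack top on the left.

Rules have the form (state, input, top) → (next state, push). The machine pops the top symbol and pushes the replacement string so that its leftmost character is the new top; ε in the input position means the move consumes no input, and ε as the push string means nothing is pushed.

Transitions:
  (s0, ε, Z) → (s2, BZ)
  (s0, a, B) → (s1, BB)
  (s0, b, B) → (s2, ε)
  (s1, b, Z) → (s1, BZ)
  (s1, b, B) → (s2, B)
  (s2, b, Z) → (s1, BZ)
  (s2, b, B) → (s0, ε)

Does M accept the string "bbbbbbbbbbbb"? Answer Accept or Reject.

(s0, bbbbbbbbbbbb, Z)
  ε-move, top Z: go to s2, push BZ → (s2, bbbbbbbbbbbb, BZ)
  read b, top B: go to s0, push ε → (s0, bbbbbbbbbbb, Z)
  ε-move, top Z: go to s2, push BZ → (s2, bbbbbbbbbbb, BZ)
  read b, top B: go to s0, push ε → (s0, bbbbbbbbbb, Z)
  ε-move, top Z: go to s2, push BZ → (s2, bbbbbbbbbb, BZ)
  read b, top B: go to s0, push ε → (s0, bbbbbbbbb, Z)
  ε-move, top Z: go to s2, push BZ → (s2, bbbbbbbbb, BZ)
  read b, top B: go to s0, push ε → (s0, bbbbbbbb, Z)
  ε-move, top Z: go to s2, push BZ → (s2, bbbbbbbb, BZ)
  read b, top B: go to s0, push ε → (s0, bbbbbbb, Z)
  ε-move, top Z: go to s2, push BZ → (s2, bbbbbbb, BZ)
  read b, top B: go to s0, push ε → (s0, bbbbbb, Z)
  ε-move, top Z: go to s2, push BZ → (s2, bbbbbb, BZ)
  read b, top B: go to s0, push ε → (s0, bbbbb, Z)
  ε-move, top Z: go to s2, push BZ → (s2, bbbbb, BZ)
  read b, top B: go to s0, push ε → (s0, bbbb, Z)
  ε-move, top Z: go to s2, push BZ → (s2, bbbb, BZ)
  read b, top B: go to s0, push ε → (s0, bbb, Z)
  ε-move, top Z: go to s2, push BZ → (s2, bbb, BZ)
  read b, top B: go to s0, push ε → (s0, bb, Z)
  ε-move, top Z: go to s2, push BZ → (s2, bb, BZ)
  read b, top B: go to s0, push ε → (s0, b, Z)
  ε-move, top Z: go to s2, push BZ → (s2, b, BZ)
  read b, top B: go to s0, push ε → (s0, ε, Z)
  ε-move, top Z: go to s2, push BZ → (s2, ε, BZ)
All input consumed; state s2 ∈ F.

Accept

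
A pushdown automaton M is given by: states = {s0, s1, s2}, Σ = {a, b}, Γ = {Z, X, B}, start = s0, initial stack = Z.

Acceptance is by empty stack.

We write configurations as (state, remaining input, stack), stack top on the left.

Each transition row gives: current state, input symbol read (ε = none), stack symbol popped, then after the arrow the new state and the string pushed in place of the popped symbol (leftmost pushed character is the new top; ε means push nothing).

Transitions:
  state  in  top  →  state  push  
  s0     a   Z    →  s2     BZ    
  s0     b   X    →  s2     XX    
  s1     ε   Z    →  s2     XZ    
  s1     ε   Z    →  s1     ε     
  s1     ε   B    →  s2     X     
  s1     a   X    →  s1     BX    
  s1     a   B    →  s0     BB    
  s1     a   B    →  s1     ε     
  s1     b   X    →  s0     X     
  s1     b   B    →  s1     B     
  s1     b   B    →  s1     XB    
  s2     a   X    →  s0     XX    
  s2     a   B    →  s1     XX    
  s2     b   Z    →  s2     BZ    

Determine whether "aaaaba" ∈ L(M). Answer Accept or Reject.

Reject

No computation consumes all input and empties the stack.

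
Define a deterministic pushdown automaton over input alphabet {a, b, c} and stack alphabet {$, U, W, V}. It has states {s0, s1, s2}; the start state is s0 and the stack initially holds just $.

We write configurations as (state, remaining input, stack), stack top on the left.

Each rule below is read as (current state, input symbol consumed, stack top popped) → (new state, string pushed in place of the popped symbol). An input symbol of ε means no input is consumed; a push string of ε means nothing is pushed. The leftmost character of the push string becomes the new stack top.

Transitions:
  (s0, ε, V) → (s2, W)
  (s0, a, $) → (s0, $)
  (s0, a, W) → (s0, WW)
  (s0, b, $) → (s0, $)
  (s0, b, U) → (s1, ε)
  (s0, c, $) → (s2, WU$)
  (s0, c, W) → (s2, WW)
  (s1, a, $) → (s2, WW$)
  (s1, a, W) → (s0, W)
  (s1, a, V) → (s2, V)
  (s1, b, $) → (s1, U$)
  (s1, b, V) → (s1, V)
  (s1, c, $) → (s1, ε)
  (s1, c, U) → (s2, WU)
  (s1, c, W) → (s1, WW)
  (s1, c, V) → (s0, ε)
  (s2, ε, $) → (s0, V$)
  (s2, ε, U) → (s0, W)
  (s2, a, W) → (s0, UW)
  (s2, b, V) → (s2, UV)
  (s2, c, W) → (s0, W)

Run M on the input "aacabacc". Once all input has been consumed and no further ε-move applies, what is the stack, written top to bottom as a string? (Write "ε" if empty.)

(s0, aacabacc, $) ⊢ (s0, acabacc, $) ⊢ (s0, cabacc, $) ⊢ (s2, abacc, WU$) ⊢ (s0, bacc, UWU$) ⊢ (s1, acc, WU$) ⊢ (s0, cc, WU$) ⊢ (s2, c, WWU$) ⊢ (s0, ε, WWU$)
All input consumed in state s0 with stack WWU$.

WWU$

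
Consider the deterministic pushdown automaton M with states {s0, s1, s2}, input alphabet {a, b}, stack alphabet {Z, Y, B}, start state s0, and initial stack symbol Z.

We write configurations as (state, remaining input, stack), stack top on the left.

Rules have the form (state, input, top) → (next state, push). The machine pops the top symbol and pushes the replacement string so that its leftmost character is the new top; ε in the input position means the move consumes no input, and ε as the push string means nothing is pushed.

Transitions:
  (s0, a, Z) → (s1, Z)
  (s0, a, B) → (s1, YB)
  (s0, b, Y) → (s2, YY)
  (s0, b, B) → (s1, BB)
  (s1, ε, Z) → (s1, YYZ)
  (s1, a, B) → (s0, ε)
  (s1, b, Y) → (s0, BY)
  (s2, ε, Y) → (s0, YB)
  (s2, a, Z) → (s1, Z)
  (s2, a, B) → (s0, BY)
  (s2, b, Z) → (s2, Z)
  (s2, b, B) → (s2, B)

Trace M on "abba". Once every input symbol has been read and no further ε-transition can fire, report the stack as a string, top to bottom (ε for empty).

BYYZ

(s0, abba, Z)
  read a, top Z: go to s1, push Z → (s1, bba, Z)
  ε-move, top Z: go to s1, push YYZ → (s1, bba, YYZ)
  read b, top Y: go to s0, push BY → (s0, ba, BYYZ)
  read b, top B: go to s1, push BB → (s1, a, BBYYZ)
  read a, top B: go to s0, push ε → (s0, ε, BYYZ)
All input consumed in state s0 with stack BYYZ.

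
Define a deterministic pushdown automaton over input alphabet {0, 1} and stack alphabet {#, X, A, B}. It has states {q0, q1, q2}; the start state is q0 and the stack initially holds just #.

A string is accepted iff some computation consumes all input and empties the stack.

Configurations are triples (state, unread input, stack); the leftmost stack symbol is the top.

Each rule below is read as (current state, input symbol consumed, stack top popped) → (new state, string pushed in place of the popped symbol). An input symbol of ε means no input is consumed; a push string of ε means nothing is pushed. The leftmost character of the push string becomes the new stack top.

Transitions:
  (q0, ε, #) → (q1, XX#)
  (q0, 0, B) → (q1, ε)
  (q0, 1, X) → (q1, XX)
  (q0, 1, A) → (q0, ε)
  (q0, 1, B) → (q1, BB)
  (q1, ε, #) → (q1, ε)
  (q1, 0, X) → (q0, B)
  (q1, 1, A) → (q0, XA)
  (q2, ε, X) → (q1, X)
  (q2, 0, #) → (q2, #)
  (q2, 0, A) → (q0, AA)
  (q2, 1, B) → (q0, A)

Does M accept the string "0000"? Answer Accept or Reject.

(q0, 0000, #)
  ε-move, top #: go to q1, push XX# → (q1, 0000, XX#)
  read 0, top X: go to q0, push B → (q0, 000, BX#)
  read 0, top B: go to q1, push ε → (q1, 00, X#)
  read 0, top X: go to q0, push B → (q0, 0, B#)
  read 0, top B: go to q1, push ε → (q1, ε, #)
  ε-move, top #: go to q1, push ε → (q1, ε, ε)
All input consumed and the stack is empty.

Accept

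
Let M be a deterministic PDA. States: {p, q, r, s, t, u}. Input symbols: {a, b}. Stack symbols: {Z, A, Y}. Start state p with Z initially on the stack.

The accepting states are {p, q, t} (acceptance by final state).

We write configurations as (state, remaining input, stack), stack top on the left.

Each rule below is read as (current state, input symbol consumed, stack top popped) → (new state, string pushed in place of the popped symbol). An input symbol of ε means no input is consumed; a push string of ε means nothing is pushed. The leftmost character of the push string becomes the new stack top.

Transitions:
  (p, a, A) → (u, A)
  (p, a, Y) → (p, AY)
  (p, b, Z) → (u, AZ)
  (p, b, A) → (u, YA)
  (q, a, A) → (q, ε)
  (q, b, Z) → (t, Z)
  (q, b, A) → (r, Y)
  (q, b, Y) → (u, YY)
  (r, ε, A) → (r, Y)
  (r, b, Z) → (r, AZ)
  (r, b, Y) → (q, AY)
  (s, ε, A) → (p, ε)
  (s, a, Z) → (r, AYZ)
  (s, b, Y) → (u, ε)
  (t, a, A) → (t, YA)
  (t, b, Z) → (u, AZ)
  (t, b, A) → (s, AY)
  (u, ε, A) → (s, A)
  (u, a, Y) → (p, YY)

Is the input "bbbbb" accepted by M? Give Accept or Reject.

(p, bbbbb, Z) ⊢ (u, bbbb, AZ) ⊢ (s, bbbb, AZ) ⊢ (p, bbbb, Z) ⊢ (u, bbb, AZ) ⊢ (s, bbb, AZ) ⊢ (p, bbb, Z) ⊢ (u, bb, AZ) ⊢ (s, bb, AZ) ⊢ (p, bb, Z) ⊢ (u, b, AZ) ⊢ (s, b, AZ) ⊢ (p, b, Z) ⊢ (u, ε, AZ) ⊢ (s, ε, AZ) ⊢ (p, ε, Z)
All input consumed; state p ∈ F.

Accept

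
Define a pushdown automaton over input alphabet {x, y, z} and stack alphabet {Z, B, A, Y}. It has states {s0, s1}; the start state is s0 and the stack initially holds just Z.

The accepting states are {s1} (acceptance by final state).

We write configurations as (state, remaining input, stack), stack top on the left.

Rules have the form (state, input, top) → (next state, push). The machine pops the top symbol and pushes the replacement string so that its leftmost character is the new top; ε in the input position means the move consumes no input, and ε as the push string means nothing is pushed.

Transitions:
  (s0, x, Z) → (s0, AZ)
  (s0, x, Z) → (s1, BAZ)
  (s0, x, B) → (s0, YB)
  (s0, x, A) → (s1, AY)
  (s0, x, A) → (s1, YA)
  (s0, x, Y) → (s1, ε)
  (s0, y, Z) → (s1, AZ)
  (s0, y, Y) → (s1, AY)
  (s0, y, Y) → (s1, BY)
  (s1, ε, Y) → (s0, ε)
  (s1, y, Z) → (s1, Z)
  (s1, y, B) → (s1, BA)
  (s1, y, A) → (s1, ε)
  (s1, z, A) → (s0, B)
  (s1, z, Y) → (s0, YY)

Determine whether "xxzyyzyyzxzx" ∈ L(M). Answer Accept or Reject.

One accepting computation: (s0, xxzyyzyyzxzx, Z) ⊢ (s0, xzyyzyyzxzx, AZ) ⊢ (s1, zyyzyyzxzx, YAZ) ⊢ (s0, yyzyyzxzx, YYAZ) ⊢ (s1, yzyyzxzx, AYYAZ) ⊢ (s1, zyyzxzx, YYAZ) ⊢ (s0, yyzxzx, YYYAZ) ⊢ (s1, yzxzx, AYYYAZ) ⊢ (s1, zxzx, YYYAZ) ⊢ (s0, xzx, YYYYAZ) ⊢ (s1, zx, YYYAZ) ⊢ (s0, x, YYYYAZ) ⊢ (s1, ε, YYYAZ)
All input consumed and state s1 ∈ F.

Accept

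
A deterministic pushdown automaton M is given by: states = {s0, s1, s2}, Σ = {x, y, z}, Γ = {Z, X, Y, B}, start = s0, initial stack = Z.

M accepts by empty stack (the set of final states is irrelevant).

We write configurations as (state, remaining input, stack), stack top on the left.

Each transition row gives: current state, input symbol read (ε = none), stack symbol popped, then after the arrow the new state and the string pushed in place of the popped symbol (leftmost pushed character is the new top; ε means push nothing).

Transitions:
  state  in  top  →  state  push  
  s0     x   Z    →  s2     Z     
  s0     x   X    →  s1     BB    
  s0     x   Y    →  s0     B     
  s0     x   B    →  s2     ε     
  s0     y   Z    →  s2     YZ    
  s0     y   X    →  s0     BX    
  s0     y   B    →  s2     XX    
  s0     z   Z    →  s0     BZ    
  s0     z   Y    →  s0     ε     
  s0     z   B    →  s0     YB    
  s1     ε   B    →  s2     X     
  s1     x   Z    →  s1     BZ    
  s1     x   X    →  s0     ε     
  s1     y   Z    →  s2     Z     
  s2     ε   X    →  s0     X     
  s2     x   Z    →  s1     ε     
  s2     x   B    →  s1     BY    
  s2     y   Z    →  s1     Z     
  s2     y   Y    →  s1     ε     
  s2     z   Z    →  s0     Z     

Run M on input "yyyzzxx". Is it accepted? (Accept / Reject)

Accept

(s0, yyyzzxx, Z) ⊢ (s2, yyzzxx, YZ) ⊢ (s1, yzzxx, Z) ⊢ (s2, zzxx, Z) ⊢ (s0, zxx, Z) ⊢ (s0, xx, BZ) ⊢ (s2, x, Z) ⊢ (s1, ε, ε)
All input consumed and the stack is empty.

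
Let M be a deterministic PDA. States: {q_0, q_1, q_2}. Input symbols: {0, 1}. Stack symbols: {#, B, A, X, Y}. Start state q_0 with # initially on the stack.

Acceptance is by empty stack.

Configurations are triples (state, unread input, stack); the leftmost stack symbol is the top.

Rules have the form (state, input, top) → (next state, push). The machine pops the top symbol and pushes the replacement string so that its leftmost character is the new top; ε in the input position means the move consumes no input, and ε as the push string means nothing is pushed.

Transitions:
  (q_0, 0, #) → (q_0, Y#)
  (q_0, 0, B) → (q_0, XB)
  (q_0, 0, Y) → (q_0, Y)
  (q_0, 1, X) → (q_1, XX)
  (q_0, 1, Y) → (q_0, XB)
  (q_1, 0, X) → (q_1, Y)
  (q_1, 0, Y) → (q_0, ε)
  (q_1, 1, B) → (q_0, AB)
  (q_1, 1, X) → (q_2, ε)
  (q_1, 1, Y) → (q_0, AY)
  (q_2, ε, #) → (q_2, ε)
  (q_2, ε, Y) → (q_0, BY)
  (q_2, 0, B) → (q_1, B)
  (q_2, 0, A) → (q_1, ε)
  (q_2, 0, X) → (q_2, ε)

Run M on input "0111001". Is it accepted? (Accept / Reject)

(q_0, 0111001, #)
  read 0, top #: go to q_0, push Y# → (q_0, 111001, Y#)
  read 1, top Y: go to q_0, push XB → (q_0, 11001, XB#)
  read 1, top X: go to q_1, push XX → (q_1, 1001, XXB#)
  read 1, top X: go to q_2, push ε → (q_2, 001, XB#)
  read 0, top X: go to q_2, push ε → (q_2, 01, B#)
  read 0, top B: go to q_1, push B → (q_1, 1, B#)
  read 1, top B: go to q_0, push AB → (q_0, ε, AB#)
All input consumed; stack is AB#, not empty, and no further ε-move applies.

Reject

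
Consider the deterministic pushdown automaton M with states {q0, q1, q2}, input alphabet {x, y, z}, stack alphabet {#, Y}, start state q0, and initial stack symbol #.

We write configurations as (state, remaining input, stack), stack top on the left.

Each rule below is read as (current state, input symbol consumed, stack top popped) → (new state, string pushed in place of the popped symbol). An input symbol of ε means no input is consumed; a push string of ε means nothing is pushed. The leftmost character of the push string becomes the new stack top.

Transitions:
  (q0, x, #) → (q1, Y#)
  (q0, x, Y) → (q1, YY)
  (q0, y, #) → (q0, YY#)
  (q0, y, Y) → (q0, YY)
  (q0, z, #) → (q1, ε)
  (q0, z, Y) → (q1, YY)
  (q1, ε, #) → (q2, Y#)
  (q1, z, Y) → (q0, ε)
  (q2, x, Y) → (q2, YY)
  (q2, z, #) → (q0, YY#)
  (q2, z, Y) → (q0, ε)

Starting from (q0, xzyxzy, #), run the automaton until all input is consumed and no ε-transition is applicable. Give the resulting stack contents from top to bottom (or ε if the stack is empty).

YYY#

(q0, xzyxzy, #) ⊢ (q1, zyxzy, Y#) ⊢ (q0, yxzy, #) ⊢ (q0, xzy, YY#) ⊢ (q1, zy, YYY#) ⊢ (q0, y, YY#) ⊢ (q0, ε, YYY#)
All input consumed in state q0 with stack YYY#.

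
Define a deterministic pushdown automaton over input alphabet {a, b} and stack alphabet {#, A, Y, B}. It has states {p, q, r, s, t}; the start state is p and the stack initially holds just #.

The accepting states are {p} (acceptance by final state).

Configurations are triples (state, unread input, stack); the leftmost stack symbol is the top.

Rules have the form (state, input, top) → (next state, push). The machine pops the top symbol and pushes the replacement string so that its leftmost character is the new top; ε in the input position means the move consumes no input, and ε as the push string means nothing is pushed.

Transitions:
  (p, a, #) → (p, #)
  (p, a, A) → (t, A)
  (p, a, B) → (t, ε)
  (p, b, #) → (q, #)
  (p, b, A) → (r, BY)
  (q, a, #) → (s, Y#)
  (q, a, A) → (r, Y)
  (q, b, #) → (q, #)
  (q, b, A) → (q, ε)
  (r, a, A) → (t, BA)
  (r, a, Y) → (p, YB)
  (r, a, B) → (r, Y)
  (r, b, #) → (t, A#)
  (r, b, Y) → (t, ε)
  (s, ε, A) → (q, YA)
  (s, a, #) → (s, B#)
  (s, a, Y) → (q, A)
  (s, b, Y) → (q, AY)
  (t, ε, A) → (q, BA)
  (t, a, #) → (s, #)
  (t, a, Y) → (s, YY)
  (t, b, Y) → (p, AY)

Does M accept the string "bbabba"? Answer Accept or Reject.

Reject

(p, bbabba, #)
  read b, top #: go to q, push # → (q, babba, #)
  read b, top #: go to q, push # → (q, abba, #)
  read a, top #: go to s, push Y# → (s, bba, Y#)
  read b, top Y: go to q, push AY → (q, ba, AY#)
  read b, top A: go to q, push ε → (q, a, Y#)
No transition applies at (q, a, Y#); input not fully consumed.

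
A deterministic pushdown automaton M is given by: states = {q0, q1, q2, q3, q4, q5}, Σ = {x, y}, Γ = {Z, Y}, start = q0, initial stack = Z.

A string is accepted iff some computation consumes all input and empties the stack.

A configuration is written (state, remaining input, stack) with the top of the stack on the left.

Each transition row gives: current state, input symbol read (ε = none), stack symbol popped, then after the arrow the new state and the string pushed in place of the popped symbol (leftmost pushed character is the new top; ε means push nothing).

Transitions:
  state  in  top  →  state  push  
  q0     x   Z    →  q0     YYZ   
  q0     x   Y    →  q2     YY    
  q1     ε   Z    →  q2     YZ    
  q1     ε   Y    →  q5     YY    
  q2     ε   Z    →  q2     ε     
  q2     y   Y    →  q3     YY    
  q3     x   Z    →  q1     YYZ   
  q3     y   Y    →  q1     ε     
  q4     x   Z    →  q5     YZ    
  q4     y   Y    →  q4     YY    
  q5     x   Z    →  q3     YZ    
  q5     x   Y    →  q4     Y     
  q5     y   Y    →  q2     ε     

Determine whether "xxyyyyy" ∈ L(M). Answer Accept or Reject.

(q0, xxyyyyy, Z)
  read x, top Z: go to q0, push YYZ → (q0, xyyyyy, YYZ)
  read x, top Y: go to q2, push YY → (q2, yyyyy, YYYZ)
  read y, top Y: go to q3, push YY → (q3, yyyy, YYYYZ)
  read y, top Y: go to q1, push ε → (q1, yyy, YYYZ)
  ε-move, top Y: go to q5, push YY → (q5, yyy, YYYYZ)
  read y, top Y: go to q2, push ε → (q2, yy, YYYZ)
  read y, top Y: go to q3, push YY → (q3, y, YYYYZ)
  read y, top Y: go to q1, push ε → (q1, ε, YYYZ)
  ε-move, top Y: go to q5, push YY → (q5, ε, YYYYZ)
All input consumed; stack is YYYYZ, not empty, and no further ε-move applies.

Reject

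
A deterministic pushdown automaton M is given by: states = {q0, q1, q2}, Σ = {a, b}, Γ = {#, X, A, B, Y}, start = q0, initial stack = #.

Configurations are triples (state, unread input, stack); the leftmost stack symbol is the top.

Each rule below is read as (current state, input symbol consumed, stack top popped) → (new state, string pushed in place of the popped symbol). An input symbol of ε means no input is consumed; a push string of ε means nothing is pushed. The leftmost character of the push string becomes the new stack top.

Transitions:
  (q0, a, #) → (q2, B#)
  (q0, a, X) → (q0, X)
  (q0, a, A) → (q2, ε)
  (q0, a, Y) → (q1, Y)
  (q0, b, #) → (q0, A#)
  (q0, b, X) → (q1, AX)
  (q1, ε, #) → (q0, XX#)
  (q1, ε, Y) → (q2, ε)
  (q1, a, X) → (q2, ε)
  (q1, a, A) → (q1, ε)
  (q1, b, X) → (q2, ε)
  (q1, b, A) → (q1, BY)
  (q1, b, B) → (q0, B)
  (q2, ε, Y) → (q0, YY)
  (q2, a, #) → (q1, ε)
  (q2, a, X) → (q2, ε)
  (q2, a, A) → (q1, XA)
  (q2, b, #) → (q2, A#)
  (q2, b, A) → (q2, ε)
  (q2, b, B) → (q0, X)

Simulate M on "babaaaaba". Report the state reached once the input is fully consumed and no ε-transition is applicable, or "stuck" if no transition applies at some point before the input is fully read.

q1

(q0, babaaaaba, #) ⊢ (q0, abaaaaba, A#) ⊢ (q2, baaaaba, #) ⊢ (q2, aaaaba, A#) ⊢ (q1, aaaba, XA#) ⊢ (q2, aaba, A#) ⊢ (q1, aba, XA#) ⊢ (q2, ba, A#) ⊢ (q2, a, #) ⊢ (q1, ε, ε)
All input consumed; M is in state q1.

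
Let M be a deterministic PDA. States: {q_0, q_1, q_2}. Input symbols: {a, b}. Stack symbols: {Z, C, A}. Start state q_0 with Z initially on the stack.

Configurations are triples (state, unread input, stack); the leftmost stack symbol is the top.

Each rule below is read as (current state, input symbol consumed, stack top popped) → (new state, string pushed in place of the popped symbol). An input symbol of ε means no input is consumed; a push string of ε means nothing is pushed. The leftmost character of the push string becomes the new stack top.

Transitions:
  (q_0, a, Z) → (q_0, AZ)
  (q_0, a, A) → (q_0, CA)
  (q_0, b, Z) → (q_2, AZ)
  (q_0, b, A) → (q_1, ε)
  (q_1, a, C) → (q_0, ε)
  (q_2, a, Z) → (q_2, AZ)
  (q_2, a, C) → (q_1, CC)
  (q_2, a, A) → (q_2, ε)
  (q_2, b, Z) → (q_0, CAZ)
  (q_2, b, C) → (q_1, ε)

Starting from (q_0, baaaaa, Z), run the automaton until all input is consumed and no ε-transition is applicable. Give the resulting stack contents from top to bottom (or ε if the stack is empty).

(q_0, baaaaa, Z)
  read b, top Z: go to q_2, push AZ → (q_2, aaaaa, AZ)
  read a, top A: go to q_2, push ε → (q_2, aaaa, Z)
  read a, top Z: go to q_2, push AZ → (q_2, aaa, AZ)
  read a, top A: go to q_2, push ε → (q_2, aa, Z)
  read a, top Z: go to q_2, push AZ → (q_2, a, AZ)
  read a, top A: go to q_2, push ε → (q_2, ε, Z)
All input consumed in state q_2 with stack Z.

Z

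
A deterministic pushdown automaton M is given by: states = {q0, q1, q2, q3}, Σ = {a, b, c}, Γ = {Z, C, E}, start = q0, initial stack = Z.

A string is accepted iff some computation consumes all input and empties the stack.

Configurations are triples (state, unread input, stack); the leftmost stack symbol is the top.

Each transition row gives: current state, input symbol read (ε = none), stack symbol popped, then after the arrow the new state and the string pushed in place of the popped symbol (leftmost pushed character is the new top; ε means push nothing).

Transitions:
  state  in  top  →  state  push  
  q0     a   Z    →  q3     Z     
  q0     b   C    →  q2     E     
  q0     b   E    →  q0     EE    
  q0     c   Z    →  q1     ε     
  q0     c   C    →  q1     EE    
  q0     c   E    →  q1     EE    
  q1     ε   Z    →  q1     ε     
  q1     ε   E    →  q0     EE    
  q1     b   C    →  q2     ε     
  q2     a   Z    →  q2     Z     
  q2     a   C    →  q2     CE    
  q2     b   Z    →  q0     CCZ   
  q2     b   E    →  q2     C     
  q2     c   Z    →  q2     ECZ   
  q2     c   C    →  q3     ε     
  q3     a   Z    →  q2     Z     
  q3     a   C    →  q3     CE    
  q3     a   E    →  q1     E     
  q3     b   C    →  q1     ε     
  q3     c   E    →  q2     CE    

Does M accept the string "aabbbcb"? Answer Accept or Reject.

Accept

(q0, aabbbcb, Z)
  read a, top Z: go to q3, push Z → (q3, abbbcb, Z)
  read a, top Z: go to q2, push Z → (q2, bbbcb, Z)
  read b, top Z: go to q0, push CCZ → (q0, bbcb, CCZ)
  read b, top C: go to q2, push E → (q2, bcb, ECZ)
  read b, top E: go to q2, push C → (q2, cb, CCZ)
  read c, top C: go to q3, push ε → (q3, b, CZ)
  read b, top C: go to q1, push ε → (q1, ε, Z)
  ε-move, top Z: go to q1, push ε → (q1, ε, ε)
All input consumed and the stack is empty.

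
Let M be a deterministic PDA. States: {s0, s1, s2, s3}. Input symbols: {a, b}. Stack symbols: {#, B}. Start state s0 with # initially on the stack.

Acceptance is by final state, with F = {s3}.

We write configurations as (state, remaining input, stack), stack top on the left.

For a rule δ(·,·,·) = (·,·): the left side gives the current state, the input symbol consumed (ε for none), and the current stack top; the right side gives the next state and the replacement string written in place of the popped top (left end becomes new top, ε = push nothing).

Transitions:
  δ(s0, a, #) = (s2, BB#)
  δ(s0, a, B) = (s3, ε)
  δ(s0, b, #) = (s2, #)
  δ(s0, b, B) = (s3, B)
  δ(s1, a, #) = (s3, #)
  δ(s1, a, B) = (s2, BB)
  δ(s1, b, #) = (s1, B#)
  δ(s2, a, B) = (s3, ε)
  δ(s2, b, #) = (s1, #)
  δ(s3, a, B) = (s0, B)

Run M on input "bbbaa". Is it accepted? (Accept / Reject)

(s0, bbbaa, #) ⊢ (s2, bbaa, #) ⊢ (s1, baa, #) ⊢ (s1, aa, B#) ⊢ (s2, a, BB#) ⊢ (s3, ε, B#)
All input consumed; state s3 ∈ F.

Accept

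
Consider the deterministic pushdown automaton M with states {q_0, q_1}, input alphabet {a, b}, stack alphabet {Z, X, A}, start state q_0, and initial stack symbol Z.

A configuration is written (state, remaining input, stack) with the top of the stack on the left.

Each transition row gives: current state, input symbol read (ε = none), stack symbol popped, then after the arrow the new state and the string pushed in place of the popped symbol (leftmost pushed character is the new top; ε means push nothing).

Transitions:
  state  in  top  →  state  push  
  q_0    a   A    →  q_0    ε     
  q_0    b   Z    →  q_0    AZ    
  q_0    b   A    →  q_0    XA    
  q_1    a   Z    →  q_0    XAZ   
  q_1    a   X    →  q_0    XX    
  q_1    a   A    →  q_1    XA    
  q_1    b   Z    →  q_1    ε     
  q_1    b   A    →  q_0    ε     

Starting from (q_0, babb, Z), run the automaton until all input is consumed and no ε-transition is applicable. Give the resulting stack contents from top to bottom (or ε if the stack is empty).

XAZ

(q_0, babb, Z)
  read b, top Z: go to q_0, push AZ → (q_0, abb, AZ)
  read a, top A: go to q_0, push ε → (q_0, bb, Z)
  read b, top Z: go to q_0, push AZ → (q_0, b, AZ)
  read b, top A: go to q_0, push XA → (q_0, ε, XAZ)
All input consumed in state q_0 with stack XAZ.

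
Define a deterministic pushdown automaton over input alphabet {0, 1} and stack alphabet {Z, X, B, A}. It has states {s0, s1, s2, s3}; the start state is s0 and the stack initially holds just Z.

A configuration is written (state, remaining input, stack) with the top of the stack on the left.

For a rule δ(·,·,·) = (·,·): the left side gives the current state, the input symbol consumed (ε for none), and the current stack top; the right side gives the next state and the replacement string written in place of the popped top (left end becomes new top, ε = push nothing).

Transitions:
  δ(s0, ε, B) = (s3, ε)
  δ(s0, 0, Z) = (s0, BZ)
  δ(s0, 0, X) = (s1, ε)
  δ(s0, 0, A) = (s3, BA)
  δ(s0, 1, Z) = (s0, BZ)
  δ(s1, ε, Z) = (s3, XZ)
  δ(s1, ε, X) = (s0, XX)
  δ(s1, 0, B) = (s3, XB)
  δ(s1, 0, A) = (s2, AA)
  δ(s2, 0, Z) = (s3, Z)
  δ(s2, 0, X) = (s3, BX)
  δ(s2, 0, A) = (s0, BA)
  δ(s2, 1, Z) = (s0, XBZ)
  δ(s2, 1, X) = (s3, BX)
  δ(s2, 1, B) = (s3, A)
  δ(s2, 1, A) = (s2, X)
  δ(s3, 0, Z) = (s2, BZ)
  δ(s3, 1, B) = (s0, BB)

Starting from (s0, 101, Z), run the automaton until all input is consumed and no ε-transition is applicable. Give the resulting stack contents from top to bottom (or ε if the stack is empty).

AZ

(s0, 101, Z)
  read 1, top Z: go to s0, push BZ → (s0, 01, BZ)
  ε-move, top B: go to s3, push ε → (s3, 01, Z)
  read 0, top Z: go to s2, push BZ → (s2, 1, BZ)
  read 1, top B: go to s3, push A → (s3, ε, AZ)
All input consumed in state s3 with stack AZ.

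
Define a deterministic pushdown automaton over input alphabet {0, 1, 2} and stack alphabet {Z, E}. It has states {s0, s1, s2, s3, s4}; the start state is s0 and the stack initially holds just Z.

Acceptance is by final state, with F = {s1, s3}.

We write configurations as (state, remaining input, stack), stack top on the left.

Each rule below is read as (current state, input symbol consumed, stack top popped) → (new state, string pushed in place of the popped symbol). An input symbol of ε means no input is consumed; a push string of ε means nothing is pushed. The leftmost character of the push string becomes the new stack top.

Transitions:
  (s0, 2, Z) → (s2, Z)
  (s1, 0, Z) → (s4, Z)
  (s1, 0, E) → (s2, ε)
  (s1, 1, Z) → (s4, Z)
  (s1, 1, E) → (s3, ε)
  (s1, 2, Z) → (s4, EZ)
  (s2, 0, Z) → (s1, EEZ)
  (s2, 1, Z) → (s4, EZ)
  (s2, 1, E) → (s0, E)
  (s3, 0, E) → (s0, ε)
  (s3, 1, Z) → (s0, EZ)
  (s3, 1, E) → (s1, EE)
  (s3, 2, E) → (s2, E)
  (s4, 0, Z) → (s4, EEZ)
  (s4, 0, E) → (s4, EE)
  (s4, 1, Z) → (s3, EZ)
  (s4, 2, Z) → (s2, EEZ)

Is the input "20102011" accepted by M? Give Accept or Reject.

Accept

(s0, 20102011, Z) ⊢ (s2, 0102011, Z) ⊢ (s1, 102011, EEZ) ⊢ (s3, 02011, EZ) ⊢ (s0, 2011, Z) ⊢ (s2, 011, Z) ⊢ (s1, 11, EEZ) ⊢ (s3, 1, EZ) ⊢ (s1, ε, EEZ)
All input consumed; state s1 ∈ F.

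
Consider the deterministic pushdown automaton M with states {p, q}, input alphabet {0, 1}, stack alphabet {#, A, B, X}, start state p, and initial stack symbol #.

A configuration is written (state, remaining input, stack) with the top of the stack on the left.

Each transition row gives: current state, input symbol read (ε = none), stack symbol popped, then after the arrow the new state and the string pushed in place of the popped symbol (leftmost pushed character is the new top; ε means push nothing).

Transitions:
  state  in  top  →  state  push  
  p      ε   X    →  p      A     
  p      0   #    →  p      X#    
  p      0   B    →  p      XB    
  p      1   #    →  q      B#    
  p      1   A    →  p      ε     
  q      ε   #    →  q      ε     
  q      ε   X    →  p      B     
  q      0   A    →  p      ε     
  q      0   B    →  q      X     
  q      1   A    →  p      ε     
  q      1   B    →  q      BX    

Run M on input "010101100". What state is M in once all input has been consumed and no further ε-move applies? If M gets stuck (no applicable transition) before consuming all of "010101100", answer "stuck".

(p, 010101100, #)
  read 0, top #: go to p, push X# → (p, 10101100, X#)
  ε-move, top X: go to p, push A → (p, 10101100, A#)
  read 1, top A: go to p, push ε → (p, 0101100, #)
  read 0, top #: go to p, push X# → (p, 101100, X#)
  ε-move, top X: go to p, push A → (p, 101100, A#)
  read 1, top A: go to p, push ε → (p, 01100, #)
  read 0, top #: go to p, push X# → (p, 1100, X#)
  ε-move, top X: go to p, push A → (p, 1100, A#)
  read 1, top A: go to p, push ε → (p, 100, #)
  read 1, top #: go to q, push B# → (q, 00, B#)
  read 0, top B: go to q, push X → (q, 0, X#)
  ε-move, top X: go to p, push B → (p, 0, B#)
  read 0, top B: go to p, push XB → (p, ε, XB#)
  ε-move, top X: go to p, push A → (p, ε, AB#)
All input consumed; M is in state p.

p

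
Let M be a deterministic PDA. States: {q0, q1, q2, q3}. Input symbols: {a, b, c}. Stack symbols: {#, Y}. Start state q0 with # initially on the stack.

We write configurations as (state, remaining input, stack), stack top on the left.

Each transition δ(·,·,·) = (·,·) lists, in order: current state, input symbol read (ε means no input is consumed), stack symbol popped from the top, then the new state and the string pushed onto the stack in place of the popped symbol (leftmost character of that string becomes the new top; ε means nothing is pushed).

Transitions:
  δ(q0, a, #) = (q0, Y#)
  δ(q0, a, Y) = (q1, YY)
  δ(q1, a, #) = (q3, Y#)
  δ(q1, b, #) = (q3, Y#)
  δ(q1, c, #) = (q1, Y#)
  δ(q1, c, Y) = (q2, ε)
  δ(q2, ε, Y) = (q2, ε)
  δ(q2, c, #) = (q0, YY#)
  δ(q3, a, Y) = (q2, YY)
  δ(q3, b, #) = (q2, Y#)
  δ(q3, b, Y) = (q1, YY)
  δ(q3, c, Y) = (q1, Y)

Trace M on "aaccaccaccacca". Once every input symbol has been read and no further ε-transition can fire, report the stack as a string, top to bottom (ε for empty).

YYY#

(q0, aaccaccaccacca, #)
  read a, top #: go to q0, push Y# → (q0, accaccaccacca, Y#)
  read a, top Y: go to q1, push YY → (q1, ccaccaccacca, YY#)
  read c, top Y: go to q2, push ε → (q2, caccaccacca, Y#)
  ε-move, top Y: go to q2, push ε → (q2, caccaccacca, #)
  read c, top #: go to q0, push YY# → (q0, accaccacca, YY#)
  read a, top Y: go to q1, push YY → (q1, ccaccacca, YYY#)
  read c, top Y: go to q2, push ε → (q2, caccacca, YY#)
  ε-move, top Y: go to q2, push ε → (q2, caccacca, Y#)
  ε-move, top Y: go to q2, push ε → (q2, caccacca, #)
  read c, top #: go to q0, push YY# → (q0, accacca, YY#)
  read a, top Y: go to q1, push YY → (q1, ccacca, YYY#)
  read c, top Y: go to q2, push ε → (q2, cacca, YY#)
  ε-move, top Y: go to q2, push ε → (q2, cacca, Y#)
  ε-move, top Y: go to q2, push ε → (q2, cacca, #)
  read c, top #: go to q0, push YY# → (q0, acca, YY#)
  read a, top Y: go to q1, push YY → (q1, cca, YYY#)
  read c, top Y: go to q2, push ε → (q2, ca, YY#)
  ε-move, top Y: go to q2, push ε → (q2, ca, Y#)
  ε-move, top Y: go to q2, push ε → (q2, ca, #)
  read c, top #: go to q0, push YY# → (q0, a, YY#)
  read a, top Y: go to q1, push YY → (q1, ε, YYY#)
All input consumed in state q1 with stack YYY#.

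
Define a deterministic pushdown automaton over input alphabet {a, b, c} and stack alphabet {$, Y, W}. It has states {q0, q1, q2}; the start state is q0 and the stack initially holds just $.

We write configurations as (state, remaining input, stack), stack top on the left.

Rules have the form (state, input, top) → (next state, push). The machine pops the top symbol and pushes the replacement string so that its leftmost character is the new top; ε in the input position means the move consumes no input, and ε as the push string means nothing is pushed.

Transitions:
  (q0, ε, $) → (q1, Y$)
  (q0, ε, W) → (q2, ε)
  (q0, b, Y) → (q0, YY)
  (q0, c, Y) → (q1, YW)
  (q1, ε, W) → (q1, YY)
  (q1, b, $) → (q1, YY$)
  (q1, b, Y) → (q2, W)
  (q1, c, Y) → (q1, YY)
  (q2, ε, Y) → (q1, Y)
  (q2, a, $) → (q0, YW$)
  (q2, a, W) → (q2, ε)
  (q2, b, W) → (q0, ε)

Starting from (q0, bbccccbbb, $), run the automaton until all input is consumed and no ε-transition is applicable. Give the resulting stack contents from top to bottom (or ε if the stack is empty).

YYYYY$

(q0, bbccccbbb, $) ⊢ (q1, bbccccbbb, Y$) ⊢ (q2, bccccbbb, W$) ⊢ (q0, ccccbbb, $) ⊢ (q1, ccccbbb, Y$) ⊢ (q1, cccbbb, YY$) ⊢ (q1, ccbbb, YYY$) ⊢ (q1, cbbb, YYYY$) ⊢ (q1, bbb, YYYYY$) ⊢ (q2, bb, WYYYY$) ⊢ (q0, b, YYYY$) ⊢ (q0, ε, YYYYY$)
All input consumed in state q0 with stack YYYYY$.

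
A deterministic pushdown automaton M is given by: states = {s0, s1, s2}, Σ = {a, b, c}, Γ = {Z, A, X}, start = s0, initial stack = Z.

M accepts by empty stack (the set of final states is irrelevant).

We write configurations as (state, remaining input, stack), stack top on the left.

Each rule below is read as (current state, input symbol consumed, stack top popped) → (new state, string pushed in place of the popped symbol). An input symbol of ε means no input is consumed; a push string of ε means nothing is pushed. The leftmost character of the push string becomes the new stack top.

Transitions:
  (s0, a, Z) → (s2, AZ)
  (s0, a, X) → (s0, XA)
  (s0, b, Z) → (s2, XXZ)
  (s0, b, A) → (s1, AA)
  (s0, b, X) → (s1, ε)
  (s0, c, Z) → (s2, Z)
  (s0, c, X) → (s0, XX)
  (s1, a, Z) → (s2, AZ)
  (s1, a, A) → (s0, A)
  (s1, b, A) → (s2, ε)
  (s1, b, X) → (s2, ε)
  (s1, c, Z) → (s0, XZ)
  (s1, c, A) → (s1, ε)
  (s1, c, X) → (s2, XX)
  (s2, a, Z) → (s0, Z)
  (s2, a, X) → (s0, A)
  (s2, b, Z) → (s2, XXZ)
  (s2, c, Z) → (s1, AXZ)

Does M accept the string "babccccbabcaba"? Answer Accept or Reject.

(s0, babccccbabcaba, Z)
  read b, top Z: go to s2, push XXZ → (s2, abccccbabcaba, XXZ)
  read a, top X: go to s0, push A → (s0, bccccbabcaba, AXZ)
  read b, top A: go to s1, push AA → (s1, ccccbabcaba, AAXZ)
  read c, top A: go to s1, push ε → (s1, cccbabcaba, AXZ)
  read c, top A: go to s1, push ε → (s1, ccbabcaba, XZ)
  read c, top X: go to s2, push XX → (s2, cbabcaba, XXZ)
No transition applies at (s2, cbabcaba, XXZ); input not fully consumed.

Reject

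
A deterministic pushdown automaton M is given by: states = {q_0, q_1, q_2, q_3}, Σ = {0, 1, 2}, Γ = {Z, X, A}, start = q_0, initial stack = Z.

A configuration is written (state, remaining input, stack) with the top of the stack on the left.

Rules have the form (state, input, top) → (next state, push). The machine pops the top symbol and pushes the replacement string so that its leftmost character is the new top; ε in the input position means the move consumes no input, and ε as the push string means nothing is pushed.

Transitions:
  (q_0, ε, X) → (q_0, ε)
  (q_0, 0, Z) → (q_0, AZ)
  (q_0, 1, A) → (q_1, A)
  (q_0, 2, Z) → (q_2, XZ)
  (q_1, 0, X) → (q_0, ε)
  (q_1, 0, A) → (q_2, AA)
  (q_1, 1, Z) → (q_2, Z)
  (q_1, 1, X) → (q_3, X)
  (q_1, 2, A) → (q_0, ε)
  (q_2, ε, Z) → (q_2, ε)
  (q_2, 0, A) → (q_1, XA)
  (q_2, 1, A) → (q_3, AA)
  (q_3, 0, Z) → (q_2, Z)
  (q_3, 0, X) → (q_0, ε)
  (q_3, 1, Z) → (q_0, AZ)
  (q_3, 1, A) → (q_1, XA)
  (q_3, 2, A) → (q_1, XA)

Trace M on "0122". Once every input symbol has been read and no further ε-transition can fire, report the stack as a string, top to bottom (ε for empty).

(q_0, 0122, Z)
  read 0, top Z: go to q_0, push AZ → (q_0, 122, AZ)
  read 1, top A: go to q_1, push A → (q_1, 22, AZ)
  read 2, top A: go to q_0, push ε → (q_0, 2, Z)
  read 2, top Z: go to q_2, push XZ → (q_2, ε, XZ)
All input consumed in state q_2 with stack XZ.

XZ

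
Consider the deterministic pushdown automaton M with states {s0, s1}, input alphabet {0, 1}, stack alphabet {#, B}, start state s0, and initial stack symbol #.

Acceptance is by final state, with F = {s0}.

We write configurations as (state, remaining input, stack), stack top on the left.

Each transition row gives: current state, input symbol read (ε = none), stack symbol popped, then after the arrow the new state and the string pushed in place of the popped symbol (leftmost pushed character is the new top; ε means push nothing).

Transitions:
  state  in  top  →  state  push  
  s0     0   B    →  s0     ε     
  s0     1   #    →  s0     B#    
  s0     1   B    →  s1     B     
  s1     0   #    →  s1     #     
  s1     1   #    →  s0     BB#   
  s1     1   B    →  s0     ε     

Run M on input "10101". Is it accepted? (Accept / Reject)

(s0, 10101, #) ⊢ (s0, 0101, B#) ⊢ (s0, 101, #) ⊢ (s0, 01, B#) ⊢ (s0, 1, #) ⊢ (s0, ε, B#)
All input consumed; state s0 ∈ F.

Accept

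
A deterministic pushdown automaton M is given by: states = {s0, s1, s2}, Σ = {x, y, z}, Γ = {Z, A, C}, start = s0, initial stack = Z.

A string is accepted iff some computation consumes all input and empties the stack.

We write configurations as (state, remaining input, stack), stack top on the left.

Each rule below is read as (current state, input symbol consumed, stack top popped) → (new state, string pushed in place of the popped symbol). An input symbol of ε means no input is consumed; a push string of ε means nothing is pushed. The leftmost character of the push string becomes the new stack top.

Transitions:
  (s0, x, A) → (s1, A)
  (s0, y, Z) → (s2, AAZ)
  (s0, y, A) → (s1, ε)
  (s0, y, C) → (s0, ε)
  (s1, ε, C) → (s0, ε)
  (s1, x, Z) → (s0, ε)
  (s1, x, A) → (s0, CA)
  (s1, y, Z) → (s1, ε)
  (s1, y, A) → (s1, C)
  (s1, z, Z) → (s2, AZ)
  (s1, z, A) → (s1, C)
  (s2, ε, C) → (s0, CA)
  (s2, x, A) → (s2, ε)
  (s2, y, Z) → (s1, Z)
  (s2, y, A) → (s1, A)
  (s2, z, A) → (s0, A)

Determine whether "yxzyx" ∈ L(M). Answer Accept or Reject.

(s0, yxzyx, Z) ⊢ (s2, xzyx, AAZ) ⊢ (s2, zyx, AZ) ⊢ (s0, yx, AZ) ⊢ (s1, x, Z) ⊢ (s0, ε, ε)
All input consumed and the stack is empty.

Accept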